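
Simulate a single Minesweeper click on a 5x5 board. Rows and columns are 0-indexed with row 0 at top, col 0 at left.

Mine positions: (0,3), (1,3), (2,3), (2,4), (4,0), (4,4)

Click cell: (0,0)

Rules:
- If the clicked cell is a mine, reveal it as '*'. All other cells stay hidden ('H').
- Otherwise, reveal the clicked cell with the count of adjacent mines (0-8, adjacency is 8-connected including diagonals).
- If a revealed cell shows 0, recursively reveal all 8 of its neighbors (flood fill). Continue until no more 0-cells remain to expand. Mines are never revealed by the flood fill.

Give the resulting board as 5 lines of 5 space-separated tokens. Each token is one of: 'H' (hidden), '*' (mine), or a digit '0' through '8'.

0 0 2 H H
0 0 3 H H
0 0 2 H H
1 1 1 H H
H H H H H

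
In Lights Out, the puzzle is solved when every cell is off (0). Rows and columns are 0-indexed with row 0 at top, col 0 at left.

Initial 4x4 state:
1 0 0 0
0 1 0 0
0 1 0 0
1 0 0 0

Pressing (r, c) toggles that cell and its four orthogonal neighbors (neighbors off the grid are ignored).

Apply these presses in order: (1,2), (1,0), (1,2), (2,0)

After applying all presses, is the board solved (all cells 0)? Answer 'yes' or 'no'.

Answer: yes

Derivation:
After press 1 at (1,2):
1 0 1 0
0 0 1 1
0 1 1 0
1 0 0 0

After press 2 at (1,0):
0 0 1 0
1 1 1 1
1 1 1 0
1 0 0 0

After press 3 at (1,2):
0 0 0 0
1 0 0 0
1 1 0 0
1 0 0 0

After press 4 at (2,0):
0 0 0 0
0 0 0 0
0 0 0 0
0 0 0 0

Lights still on: 0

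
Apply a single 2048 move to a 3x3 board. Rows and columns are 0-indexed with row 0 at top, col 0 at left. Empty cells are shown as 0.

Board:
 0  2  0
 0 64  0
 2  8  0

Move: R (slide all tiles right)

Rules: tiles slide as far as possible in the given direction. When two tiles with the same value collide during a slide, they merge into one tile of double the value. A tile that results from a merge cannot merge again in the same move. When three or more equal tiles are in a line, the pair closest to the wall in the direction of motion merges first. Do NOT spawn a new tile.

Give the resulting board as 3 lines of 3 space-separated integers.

Answer:  0  0  2
 0  0 64
 0  2  8

Derivation:
Slide right:
row 0: [0, 2, 0] -> [0, 0, 2]
row 1: [0, 64, 0] -> [0, 0, 64]
row 2: [2, 8, 0] -> [0, 2, 8]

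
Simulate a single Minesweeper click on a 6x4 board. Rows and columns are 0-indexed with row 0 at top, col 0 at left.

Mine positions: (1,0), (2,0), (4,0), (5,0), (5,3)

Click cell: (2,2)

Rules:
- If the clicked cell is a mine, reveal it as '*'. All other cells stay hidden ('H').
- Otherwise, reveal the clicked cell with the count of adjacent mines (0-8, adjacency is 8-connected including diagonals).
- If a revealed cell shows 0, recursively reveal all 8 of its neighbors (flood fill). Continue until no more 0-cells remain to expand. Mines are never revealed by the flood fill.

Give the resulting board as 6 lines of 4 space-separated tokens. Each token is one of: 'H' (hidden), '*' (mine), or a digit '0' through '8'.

H 1 0 0
H 2 0 0
H 2 0 0
H 2 0 0
H 2 1 1
H H H H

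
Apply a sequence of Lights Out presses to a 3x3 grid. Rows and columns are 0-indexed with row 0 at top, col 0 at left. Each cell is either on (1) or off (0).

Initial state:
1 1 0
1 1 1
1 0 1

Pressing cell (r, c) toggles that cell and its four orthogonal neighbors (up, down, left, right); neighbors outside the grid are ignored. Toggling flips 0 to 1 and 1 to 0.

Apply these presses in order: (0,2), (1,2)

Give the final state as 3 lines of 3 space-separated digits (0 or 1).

After press 1 at (0,2):
1 0 1
1 1 0
1 0 1

After press 2 at (1,2):
1 0 0
1 0 1
1 0 0

Answer: 1 0 0
1 0 1
1 0 0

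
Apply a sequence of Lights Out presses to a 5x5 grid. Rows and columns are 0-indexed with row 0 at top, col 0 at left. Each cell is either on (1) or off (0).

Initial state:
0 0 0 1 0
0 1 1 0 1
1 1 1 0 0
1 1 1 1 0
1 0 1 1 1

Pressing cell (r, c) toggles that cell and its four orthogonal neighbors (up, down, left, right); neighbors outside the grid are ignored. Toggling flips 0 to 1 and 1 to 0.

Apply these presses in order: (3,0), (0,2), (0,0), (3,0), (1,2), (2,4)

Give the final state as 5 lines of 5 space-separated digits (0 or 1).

After press 1 at (3,0):
0 0 0 1 0
0 1 1 0 1
0 1 1 0 0
0 0 1 1 0
0 0 1 1 1

After press 2 at (0,2):
0 1 1 0 0
0 1 0 0 1
0 1 1 0 0
0 0 1 1 0
0 0 1 1 1

After press 3 at (0,0):
1 0 1 0 0
1 1 0 0 1
0 1 1 0 0
0 0 1 1 0
0 0 1 1 1

After press 4 at (3,0):
1 0 1 0 0
1 1 0 0 1
1 1 1 0 0
1 1 1 1 0
1 0 1 1 1

After press 5 at (1,2):
1 0 0 0 0
1 0 1 1 1
1 1 0 0 0
1 1 1 1 0
1 0 1 1 1

After press 6 at (2,4):
1 0 0 0 0
1 0 1 1 0
1 1 0 1 1
1 1 1 1 1
1 0 1 1 1

Answer: 1 0 0 0 0
1 0 1 1 0
1 1 0 1 1
1 1 1 1 1
1 0 1 1 1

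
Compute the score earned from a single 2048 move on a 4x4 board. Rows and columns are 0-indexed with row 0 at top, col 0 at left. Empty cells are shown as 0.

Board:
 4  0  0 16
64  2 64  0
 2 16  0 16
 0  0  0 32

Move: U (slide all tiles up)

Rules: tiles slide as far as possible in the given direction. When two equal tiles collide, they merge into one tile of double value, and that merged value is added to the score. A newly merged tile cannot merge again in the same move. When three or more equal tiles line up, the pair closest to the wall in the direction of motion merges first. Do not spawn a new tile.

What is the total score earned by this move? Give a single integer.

Slide up:
col 0: [4, 64, 2, 0] -> [4, 64, 2, 0]  score +0 (running 0)
col 1: [0, 2, 16, 0] -> [2, 16, 0, 0]  score +0 (running 0)
col 2: [0, 64, 0, 0] -> [64, 0, 0, 0]  score +0 (running 0)
col 3: [16, 0, 16, 32] -> [32, 32, 0, 0]  score +32 (running 32)
Board after move:
 4  2 64 32
64 16  0 32
 2  0  0  0
 0  0  0  0

Answer: 32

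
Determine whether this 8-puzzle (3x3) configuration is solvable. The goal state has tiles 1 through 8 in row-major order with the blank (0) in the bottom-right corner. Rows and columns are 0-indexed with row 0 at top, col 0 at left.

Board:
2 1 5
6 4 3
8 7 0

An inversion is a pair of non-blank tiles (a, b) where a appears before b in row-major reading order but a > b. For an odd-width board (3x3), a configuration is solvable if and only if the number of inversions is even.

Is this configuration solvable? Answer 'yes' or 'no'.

Inversions (pairs i<j in row-major order where tile[i] > tile[j] > 0): 7
7 is odd, so the puzzle is not solvable.

Answer: no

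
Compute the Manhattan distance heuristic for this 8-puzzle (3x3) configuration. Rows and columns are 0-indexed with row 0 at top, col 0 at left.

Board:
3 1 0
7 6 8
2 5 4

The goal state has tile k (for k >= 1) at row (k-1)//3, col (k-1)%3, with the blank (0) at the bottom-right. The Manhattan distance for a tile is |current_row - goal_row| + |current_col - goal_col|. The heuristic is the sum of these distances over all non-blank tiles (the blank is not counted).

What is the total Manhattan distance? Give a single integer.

Tile 3: at (0,0), goal (0,2), distance |0-0|+|0-2| = 2
Tile 1: at (0,1), goal (0,0), distance |0-0|+|1-0| = 1
Tile 7: at (1,0), goal (2,0), distance |1-2|+|0-0| = 1
Tile 6: at (1,1), goal (1,2), distance |1-1|+|1-2| = 1
Tile 8: at (1,2), goal (2,1), distance |1-2|+|2-1| = 2
Tile 2: at (2,0), goal (0,1), distance |2-0|+|0-1| = 3
Tile 5: at (2,1), goal (1,1), distance |2-1|+|1-1| = 1
Tile 4: at (2,2), goal (1,0), distance |2-1|+|2-0| = 3
Sum: 2 + 1 + 1 + 1 + 2 + 3 + 1 + 3 = 14

Answer: 14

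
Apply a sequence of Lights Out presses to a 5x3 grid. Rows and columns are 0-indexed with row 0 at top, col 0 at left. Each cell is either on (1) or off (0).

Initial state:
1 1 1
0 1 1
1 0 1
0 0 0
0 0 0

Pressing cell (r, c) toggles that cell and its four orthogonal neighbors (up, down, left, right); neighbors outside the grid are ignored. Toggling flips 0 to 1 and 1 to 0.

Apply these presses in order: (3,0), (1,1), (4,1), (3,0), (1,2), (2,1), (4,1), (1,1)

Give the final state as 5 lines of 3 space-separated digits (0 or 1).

After press 1 at (3,0):
1 1 1
0 1 1
0 0 1
1 1 0
1 0 0

After press 2 at (1,1):
1 0 1
1 0 0
0 1 1
1 1 0
1 0 0

After press 3 at (4,1):
1 0 1
1 0 0
0 1 1
1 0 0
0 1 1

After press 4 at (3,0):
1 0 1
1 0 0
1 1 1
0 1 0
1 1 1

After press 5 at (1,2):
1 0 0
1 1 1
1 1 0
0 1 0
1 1 1

After press 6 at (2,1):
1 0 0
1 0 1
0 0 1
0 0 0
1 1 1

After press 7 at (4,1):
1 0 0
1 0 1
0 0 1
0 1 0
0 0 0

After press 8 at (1,1):
1 1 0
0 1 0
0 1 1
0 1 0
0 0 0

Answer: 1 1 0
0 1 0
0 1 1
0 1 0
0 0 0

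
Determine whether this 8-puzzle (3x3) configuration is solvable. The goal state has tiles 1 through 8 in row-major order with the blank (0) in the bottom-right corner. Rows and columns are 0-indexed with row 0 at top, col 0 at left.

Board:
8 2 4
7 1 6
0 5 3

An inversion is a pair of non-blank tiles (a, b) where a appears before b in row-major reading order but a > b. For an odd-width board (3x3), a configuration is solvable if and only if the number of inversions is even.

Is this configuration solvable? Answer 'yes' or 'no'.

Answer: no

Derivation:
Inversions (pairs i<j in row-major order where tile[i] > tile[j] > 0): 17
17 is odd, so the puzzle is not solvable.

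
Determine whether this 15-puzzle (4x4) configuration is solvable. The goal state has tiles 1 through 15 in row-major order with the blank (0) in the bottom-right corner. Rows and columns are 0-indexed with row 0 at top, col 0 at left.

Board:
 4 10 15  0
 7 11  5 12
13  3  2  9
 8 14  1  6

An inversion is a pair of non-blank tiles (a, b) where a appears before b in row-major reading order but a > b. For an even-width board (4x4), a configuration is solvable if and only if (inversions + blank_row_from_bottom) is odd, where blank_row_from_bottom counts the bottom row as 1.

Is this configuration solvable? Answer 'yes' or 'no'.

Answer: no

Derivation:
Inversions: 60
Blank is in row 0 (0-indexed from top), which is row 4 counting from the bottom (bottom = 1).
60 + 4 = 64, which is even, so the puzzle is not solvable.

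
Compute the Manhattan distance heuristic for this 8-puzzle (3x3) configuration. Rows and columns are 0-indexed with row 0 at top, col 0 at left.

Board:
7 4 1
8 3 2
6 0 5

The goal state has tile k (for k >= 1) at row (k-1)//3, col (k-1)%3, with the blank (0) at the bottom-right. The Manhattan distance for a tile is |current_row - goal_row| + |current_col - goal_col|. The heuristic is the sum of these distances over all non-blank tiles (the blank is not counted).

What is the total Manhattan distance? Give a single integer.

Answer: 17

Derivation:
Tile 7: (0,0)->(2,0) = 2
Tile 4: (0,1)->(1,0) = 2
Tile 1: (0,2)->(0,0) = 2
Tile 8: (1,0)->(2,1) = 2
Tile 3: (1,1)->(0,2) = 2
Tile 2: (1,2)->(0,1) = 2
Tile 6: (2,0)->(1,2) = 3
Tile 5: (2,2)->(1,1) = 2
Sum: 2 + 2 + 2 + 2 + 2 + 2 + 3 + 2 = 17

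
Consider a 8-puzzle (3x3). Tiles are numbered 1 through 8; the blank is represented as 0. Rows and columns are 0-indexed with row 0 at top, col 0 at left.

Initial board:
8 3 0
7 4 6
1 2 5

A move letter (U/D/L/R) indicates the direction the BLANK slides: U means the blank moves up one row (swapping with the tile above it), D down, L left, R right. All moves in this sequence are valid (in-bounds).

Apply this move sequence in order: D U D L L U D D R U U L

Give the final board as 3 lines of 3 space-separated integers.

After move 1 (D):
8 3 6
7 4 0
1 2 5

After move 2 (U):
8 3 0
7 4 6
1 2 5

After move 3 (D):
8 3 6
7 4 0
1 2 5

After move 4 (L):
8 3 6
7 0 4
1 2 5

After move 5 (L):
8 3 6
0 7 4
1 2 5

After move 6 (U):
0 3 6
8 7 4
1 2 5

After move 7 (D):
8 3 6
0 7 4
1 2 5

After move 8 (D):
8 3 6
1 7 4
0 2 5

After move 9 (R):
8 3 6
1 7 4
2 0 5

After move 10 (U):
8 3 6
1 0 4
2 7 5

After move 11 (U):
8 0 6
1 3 4
2 7 5

After move 12 (L):
0 8 6
1 3 4
2 7 5

Answer: 0 8 6
1 3 4
2 7 5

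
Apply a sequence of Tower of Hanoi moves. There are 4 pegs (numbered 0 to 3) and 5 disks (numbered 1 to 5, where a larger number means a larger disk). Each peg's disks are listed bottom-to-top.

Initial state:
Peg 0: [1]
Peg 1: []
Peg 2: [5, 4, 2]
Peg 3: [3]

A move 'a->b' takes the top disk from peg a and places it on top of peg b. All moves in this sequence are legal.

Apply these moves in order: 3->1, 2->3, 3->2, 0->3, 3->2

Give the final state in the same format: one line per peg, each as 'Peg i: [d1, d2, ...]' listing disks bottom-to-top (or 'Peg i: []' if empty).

Answer: Peg 0: []
Peg 1: [3]
Peg 2: [5, 4, 2, 1]
Peg 3: []

Derivation:
After move 1 (3->1):
Peg 0: [1]
Peg 1: [3]
Peg 2: [5, 4, 2]
Peg 3: []

After move 2 (2->3):
Peg 0: [1]
Peg 1: [3]
Peg 2: [5, 4]
Peg 3: [2]

After move 3 (3->2):
Peg 0: [1]
Peg 1: [3]
Peg 2: [5, 4, 2]
Peg 3: []

After move 4 (0->3):
Peg 0: []
Peg 1: [3]
Peg 2: [5, 4, 2]
Peg 3: [1]

After move 5 (3->2):
Peg 0: []
Peg 1: [3]
Peg 2: [5, 4, 2, 1]
Peg 3: []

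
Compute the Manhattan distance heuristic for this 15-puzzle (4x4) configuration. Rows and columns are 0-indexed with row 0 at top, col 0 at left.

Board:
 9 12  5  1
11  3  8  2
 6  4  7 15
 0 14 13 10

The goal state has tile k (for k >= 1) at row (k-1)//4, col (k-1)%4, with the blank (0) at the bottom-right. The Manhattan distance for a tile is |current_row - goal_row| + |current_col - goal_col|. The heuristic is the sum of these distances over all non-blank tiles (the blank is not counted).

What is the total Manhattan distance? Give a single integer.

Tile 9: (0,0)->(2,0) = 2
Tile 12: (0,1)->(2,3) = 4
Tile 5: (0,2)->(1,0) = 3
Tile 1: (0,3)->(0,0) = 3
Tile 11: (1,0)->(2,2) = 3
Tile 3: (1,1)->(0,2) = 2
Tile 8: (1,2)->(1,3) = 1
Tile 2: (1,3)->(0,1) = 3
Tile 6: (2,0)->(1,1) = 2
Tile 4: (2,1)->(0,3) = 4
Tile 7: (2,2)->(1,2) = 1
Tile 15: (2,3)->(3,2) = 2
Tile 14: (3,1)->(3,1) = 0
Tile 13: (3,2)->(3,0) = 2
Tile 10: (3,3)->(2,1) = 3
Sum: 2 + 4 + 3 + 3 + 3 + 2 + 1 + 3 + 2 + 4 + 1 + 2 + 0 + 2 + 3 = 35

Answer: 35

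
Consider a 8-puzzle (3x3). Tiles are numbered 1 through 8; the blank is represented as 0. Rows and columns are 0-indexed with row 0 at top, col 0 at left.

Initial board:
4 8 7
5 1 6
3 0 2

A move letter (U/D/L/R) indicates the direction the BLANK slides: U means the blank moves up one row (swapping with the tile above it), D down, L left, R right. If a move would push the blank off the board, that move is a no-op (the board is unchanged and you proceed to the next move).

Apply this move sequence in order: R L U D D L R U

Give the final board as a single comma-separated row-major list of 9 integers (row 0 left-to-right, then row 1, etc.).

Answer: 4, 8, 7, 5, 0, 6, 3, 1, 2

Derivation:
After move 1 (R):
4 8 7
5 1 6
3 2 0

After move 2 (L):
4 8 7
5 1 6
3 0 2

After move 3 (U):
4 8 7
5 0 6
3 1 2

After move 4 (D):
4 8 7
5 1 6
3 0 2

After move 5 (D):
4 8 7
5 1 6
3 0 2

After move 6 (L):
4 8 7
5 1 6
0 3 2

After move 7 (R):
4 8 7
5 1 6
3 0 2

After move 8 (U):
4 8 7
5 0 6
3 1 2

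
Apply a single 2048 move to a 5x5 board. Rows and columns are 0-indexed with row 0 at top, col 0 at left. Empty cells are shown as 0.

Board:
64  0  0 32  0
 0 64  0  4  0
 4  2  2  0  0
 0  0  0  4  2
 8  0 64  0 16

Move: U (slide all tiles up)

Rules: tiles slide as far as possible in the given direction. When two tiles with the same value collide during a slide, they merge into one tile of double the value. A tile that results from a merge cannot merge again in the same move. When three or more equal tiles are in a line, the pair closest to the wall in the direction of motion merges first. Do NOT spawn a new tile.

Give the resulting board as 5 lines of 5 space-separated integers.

Slide up:
col 0: [64, 0, 4, 0, 8] -> [64, 4, 8, 0, 0]
col 1: [0, 64, 2, 0, 0] -> [64, 2, 0, 0, 0]
col 2: [0, 0, 2, 0, 64] -> [2, 64, 0, 0, 0]
col 3: [32, 4, 0, 4, 0] -> [32, 8, 0, 0, 0]
col 4: [0, 0, 0, 2, 16] -> [2, 16, 0, 0, 0]

Answer: 64 64  2 32  2
 4  2 64  8 16
 8  0  0  0  0
 0  0  0  0  0
 0  0  0  0  0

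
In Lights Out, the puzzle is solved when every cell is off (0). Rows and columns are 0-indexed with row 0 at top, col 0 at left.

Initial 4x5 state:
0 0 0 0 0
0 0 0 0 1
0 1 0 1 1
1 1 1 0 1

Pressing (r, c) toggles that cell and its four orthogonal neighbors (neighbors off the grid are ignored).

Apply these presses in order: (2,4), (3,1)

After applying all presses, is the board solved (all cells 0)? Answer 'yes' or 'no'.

After press 1 at (2,4):
0 0 0 0 0
0 0 0 0 0
0 1 0 0 0
1 1 1 0 0

After press 2 at (3,1):
0 0 0 0 0
0 0 0 0 0
0 0 0 0 0
0 0 0 0 0

Lights still on: 0

Answer: yes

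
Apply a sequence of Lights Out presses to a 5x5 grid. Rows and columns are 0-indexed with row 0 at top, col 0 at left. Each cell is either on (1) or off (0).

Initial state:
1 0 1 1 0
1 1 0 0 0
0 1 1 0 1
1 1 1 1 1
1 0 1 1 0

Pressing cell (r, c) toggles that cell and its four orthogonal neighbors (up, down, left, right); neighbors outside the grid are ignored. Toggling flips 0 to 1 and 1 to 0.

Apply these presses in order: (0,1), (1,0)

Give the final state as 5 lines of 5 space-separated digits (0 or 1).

Answer: 1 1 0 1 0
0 1 0 0 0
1 1 1 0 1
1 1 1 1 1
1 0 1 1 0

Derivation:
After press 1 at (0,1):
0 1 0 1 0
1 0 0 0 0
0 1 1 0 1
1 1 1 1 1
1 0 1 1 0

After press 2 at (1,0):
1 1 0 1 0
0 1 0 0 0
1 1 1 0 1
1 1 1 1 1
1 0 1 1 0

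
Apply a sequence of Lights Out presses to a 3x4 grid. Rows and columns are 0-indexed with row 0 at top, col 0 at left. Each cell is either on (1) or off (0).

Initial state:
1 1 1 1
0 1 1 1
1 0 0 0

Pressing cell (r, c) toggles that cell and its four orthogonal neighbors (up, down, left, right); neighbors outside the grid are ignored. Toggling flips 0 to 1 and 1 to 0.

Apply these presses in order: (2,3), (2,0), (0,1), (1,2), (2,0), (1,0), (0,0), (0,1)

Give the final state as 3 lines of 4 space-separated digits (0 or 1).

After press 1 at (2,3):
1 1 1 1
0 1 1 0
1 0 1 1

After press 2 at (2,0):
1 1 1 1
1 1 1 0
0 1 1 1

After press 3 at (0,1):
0 0 0 1
1 0 1 0
0 1 1 1

After press 4 at (1,2):
0 0 1 1
1 1 0 1
0 1 0 1

After press 5 at (2,0):
0 0 1 1
0 1 0 1
1 0 0 1

After press 6 at (1,0):
1 0 1 1
1 0 0 1
0 0 0 1

After press 7 at (0,0):
0 1 1 1
0 0 0 1
0 0 0 1

After press 8 at (0,1):
1 0 0 1
0 1 0 1
0 0 0 1

Answer: 1 0 0 1
0 1 0 1
0 0 0 1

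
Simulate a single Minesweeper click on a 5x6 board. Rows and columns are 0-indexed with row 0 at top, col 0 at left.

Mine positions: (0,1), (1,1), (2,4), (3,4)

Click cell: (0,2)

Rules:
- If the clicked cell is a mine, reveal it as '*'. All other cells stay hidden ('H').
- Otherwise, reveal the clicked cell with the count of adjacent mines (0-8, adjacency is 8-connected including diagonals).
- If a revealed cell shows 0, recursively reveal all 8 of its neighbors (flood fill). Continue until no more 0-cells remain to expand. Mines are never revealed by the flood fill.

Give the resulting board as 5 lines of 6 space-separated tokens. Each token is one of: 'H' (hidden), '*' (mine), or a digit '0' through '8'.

H H 2 H H H
H H H H H H
H H H H H H
H H H H H H
H H H H H H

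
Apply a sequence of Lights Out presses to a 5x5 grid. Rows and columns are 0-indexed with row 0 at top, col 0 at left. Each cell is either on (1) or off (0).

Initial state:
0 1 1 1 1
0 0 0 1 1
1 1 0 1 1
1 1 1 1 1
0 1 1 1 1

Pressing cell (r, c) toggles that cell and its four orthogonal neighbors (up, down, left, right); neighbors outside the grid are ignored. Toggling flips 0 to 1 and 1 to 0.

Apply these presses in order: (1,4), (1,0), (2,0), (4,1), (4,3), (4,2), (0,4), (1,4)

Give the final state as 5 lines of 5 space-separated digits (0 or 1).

Answer: 1 1 1 0 0
0 1 0 1 0
1 0 0 1 1
0 0 0 0 1
1 1 0 1 0

Derivation:
After press 1 at (1,4):
0 1 1 1 0
0 0 0 0 0
1 1 0 1 0
1 1 1 1 1
0 1 1 1 1

After press 2 at (1,0):
1 1 1 1 0
1 1 0 0 0
0 1 0 1 0
1 1 1 1 1
0 1 1 1 1

After press 3 at (2,0):
1 1 1 1 0
0 1 0 0 0
1 0 0 1 0
0 1 1 1 1
0 1 1 1 1

After press 4 at (4,1):
1 1 1 1 0
0 1 0 0 0
1 0 0 1 0
0 0 1 1 1
1 0 0 1 1

After press 5 at (4,3):
1 1 1 1 0
0 1 0 0 0
1 0 0 1 0
0 0 1 0 1
1 0 1 0 0

After press 6 at (4,2):
1 1 1 1 0
0 1 0 0 0
1 0 0 1 0
0 0 0 0 1
1 1 0 1 0

After press 7 at (0,4):
1 1 1 0 1
0 1 0 0 1
1 0 0 1 0
0 0 0 0 1
1 1 0 1 0

After press 8 at (1,4):
1 1 1 0 0
0 1 0 1 0
1 0 0 1 1
0 0 0 0 1
1 1 0 1 0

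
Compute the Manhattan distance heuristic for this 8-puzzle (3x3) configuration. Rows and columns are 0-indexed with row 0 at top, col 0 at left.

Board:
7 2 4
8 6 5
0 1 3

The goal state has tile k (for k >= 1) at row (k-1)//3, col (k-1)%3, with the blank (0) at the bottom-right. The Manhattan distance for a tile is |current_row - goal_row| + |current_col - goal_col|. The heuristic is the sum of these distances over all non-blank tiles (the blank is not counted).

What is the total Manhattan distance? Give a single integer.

Tile 7: at (0,0), goal (2,0), distance |0-2|+|0-0| = 2
Tile 2: at (0,1), goal (0,1), distance |0-0|+|1-1| = 0
Tile 4: at (0,2), goal (1,0), distance |0-1|+|2-0| = 3
Tile 8: at (1,0), goal (2,1), distance |1-2|+|0-1| = 2
Tile 6: at (1,1), goal (1,2), distance |1-1|+|1-2| = 1
Tile 5: at (1,2), goal (1,1), distance |1-1|+|2-1| = 1
Tile 1: at (2,1), goal (0,0), distance |2-0|+|1-0| = 3
Tile 3: at (2,2), goal (0,2), distance |2-0|+|2-2| = 2
Sum: 2 + 0 + 3 + 2 + 1 + 1 + 3 + 2 = 14

Answer: 14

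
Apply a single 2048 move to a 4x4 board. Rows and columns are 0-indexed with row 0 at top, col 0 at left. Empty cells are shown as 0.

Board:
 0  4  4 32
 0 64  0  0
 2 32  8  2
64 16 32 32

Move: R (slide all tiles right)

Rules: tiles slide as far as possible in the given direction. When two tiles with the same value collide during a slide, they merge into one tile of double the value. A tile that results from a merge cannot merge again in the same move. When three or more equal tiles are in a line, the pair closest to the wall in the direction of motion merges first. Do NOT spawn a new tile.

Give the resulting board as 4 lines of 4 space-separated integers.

Slide right:
row 0: [0, 4, 4, 32] -> [0, 0, 8, 32]
row 1: [0, 64, 0, 0] -> [0, 0, 0, 64]
row 2: [2, 32, 8, 2] -> [2, 32, 8, 2]
row 3: [64, 16, 32, 32] -> [0, 64, 16, 64]

Answer:  0  0  8 32
 0  0  0 64
 2 32  8  2
 0 64 16 64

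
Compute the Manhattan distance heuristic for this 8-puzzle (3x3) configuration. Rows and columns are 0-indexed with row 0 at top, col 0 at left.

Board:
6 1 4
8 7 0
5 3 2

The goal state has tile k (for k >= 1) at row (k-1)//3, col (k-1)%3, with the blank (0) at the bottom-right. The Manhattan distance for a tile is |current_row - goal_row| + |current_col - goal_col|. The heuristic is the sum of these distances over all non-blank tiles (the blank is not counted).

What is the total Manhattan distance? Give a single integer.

Answer: 19

Derivation:
Tile 6: at (0,0), goal (1,2), distance |0-1|+|0-2| = 3
Tile 1: at (0,1), goal (0,0), distance |0-0|+|1-0| = 1
Tile 4: at (0,2), goal (1,0), distance |0-1|+|2-0| = 3
Tile 8: at (1,0), goal (2,1), distance |1-2|+|0-1| = 2
Tile 7: at (1,1), goal (2,0), distance |1-2|+|1-0| = 2
Tile 5: at (2,0), goal (1,1), distance |2-1|+|0-1| = 2
Tile 3: at (2,1), goal (0,2), distance |2-0|+|1-2| = 3
Tile 2: at (2,2), goal (0,1), distance |2-0|+|2-1| = 3
Sum: 3 + 1 + 3 + 2 + 2 + 2 + 3 + 3 = 19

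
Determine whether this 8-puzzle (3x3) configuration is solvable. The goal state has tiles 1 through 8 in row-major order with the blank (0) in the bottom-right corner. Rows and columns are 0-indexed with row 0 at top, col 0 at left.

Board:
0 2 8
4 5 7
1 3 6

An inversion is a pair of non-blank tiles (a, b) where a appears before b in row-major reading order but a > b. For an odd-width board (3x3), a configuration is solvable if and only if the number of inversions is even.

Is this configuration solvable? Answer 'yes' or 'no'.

Inversions (pairs i<j in row-major order where tile[i] > tile[j] > 0): 14
14 is even, so the puzzle is solvable.

Answer: yes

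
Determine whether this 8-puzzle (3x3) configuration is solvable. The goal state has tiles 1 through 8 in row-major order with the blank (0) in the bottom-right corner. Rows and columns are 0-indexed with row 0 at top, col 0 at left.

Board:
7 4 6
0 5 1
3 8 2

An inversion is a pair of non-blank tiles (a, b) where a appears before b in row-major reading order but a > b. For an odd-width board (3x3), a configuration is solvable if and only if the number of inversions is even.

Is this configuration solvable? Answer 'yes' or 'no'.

Answer: yes

Derivation:
Inversions (pairs i<j in row-major order where tile[i] > tile[j] > 0): 18
18 is even, so the puzzle is solvable.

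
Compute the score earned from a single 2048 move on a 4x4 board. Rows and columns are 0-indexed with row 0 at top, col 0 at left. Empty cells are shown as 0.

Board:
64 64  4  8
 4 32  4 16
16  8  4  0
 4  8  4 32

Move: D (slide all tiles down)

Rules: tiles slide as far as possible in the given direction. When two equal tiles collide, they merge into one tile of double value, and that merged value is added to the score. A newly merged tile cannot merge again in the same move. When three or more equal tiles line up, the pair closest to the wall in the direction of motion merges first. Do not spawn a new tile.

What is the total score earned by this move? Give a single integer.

Slide down:
col 0: [64, 4, 16, 4] -> [64, 4, 16, 4]  score +0 (running 0)
col 1: [64, 32, 8, 8] -> [0, 64, 32, 16]  score +16 (running 16)
col 2: [4, 4, 4, 4] -> [0, 0, 8, 8]  score +16 (running 32)
col 3: [8, 16, 0, 32] -> [0, 8, 16, 32]  score +0 (running 32)
Board after move:
64  0  0  0
 4 64  0  8
16 32  8 16
 4 16  8 32

Answer: 32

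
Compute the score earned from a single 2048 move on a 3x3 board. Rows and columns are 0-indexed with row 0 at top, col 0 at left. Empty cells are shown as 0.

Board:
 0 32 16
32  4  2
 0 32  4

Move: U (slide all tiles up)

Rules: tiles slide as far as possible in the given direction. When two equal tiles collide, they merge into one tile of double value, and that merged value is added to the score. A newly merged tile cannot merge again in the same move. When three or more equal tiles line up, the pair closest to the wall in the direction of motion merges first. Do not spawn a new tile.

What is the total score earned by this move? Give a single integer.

Slide up:
col 0: [0, 32, 0] -> [32, 0, 0]  score +0 (running 0)
col 1: [32, 4, 32] -> [32, 4, 32]  score +0 (running 0)
col 2: [16, 2, 4] -> [16, 2, 4]  score +0 (running 0)
Board after move:
32 32 16
 0  4  2
 0 32  4

Answer: 0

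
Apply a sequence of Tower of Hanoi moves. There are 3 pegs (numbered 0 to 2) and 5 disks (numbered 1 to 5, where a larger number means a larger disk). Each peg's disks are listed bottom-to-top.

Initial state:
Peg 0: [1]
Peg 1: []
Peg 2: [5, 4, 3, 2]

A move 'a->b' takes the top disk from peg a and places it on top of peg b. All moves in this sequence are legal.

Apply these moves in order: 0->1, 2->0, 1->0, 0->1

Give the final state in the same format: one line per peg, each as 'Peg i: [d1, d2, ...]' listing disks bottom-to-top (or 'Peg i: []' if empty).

Answer: Peg 0: [2]
Peg 1: [1]
Peg 2: [5, 4, 3]

Derivation:
After move 1 (0->1):
Peg 0: []
Peg 1: [1]
Peg 2: [5, 4, 3, 2]

After move 2 (2->0):
Peg 0: [2]
Peg 1: [1]
Peg 2: [5, 4, 3]

After move 3 (1->0):
Peg 0: [2, 1]
Peg 1: []
Peg 2: [5, 4, 3]

After move 4 (0->1):
Peg 0: [2]
Peg 1: [1]
Peg 2: [5, 4, 3]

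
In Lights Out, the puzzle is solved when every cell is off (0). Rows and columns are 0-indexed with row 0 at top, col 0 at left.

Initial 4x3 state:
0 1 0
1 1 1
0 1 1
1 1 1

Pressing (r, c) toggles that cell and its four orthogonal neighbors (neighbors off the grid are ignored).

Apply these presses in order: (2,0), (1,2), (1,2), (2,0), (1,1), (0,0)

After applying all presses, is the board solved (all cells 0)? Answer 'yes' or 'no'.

Answer: no

Derivation:
After press 1 at (2,0):
0 1 0
0 1 1
1 0 1
0 1 1

After press 2 at (1,2):
0 1 1
0 0 0
1 0 0
0 1 1

After press 3 at (1,2):
0 1 0
0 1 1
1 0 1
0 1 1

After press 4 at (2,0):
0 1 0
1 1 1
0 1 1
1 1 1

After press 5 at (1,1):
0 0 0
0 0 0
0 0 1
1 1 1

After press 6 at (0,0):
1 1 0
1 0 0
0 0 1
1 1 1

Lights still on: 7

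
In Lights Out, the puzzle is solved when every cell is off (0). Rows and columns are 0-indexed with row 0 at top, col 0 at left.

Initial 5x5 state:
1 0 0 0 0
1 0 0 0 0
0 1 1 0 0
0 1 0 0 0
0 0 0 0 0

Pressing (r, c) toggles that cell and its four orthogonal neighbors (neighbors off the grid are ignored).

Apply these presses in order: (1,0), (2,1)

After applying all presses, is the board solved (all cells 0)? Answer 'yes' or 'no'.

After press 1 at (1,0):
0 0 0 0 0
0 1 0 0 0
1 1 1 0 0
0 1 0 0 0
0 0 0 0 0

After press 2 at (2,1):
0 0 0 0 0
0 0 0 0 0
0 0 0 0 0
0 0 0 0 0
0 0 0 0 0

Lights still on: 0

Answer: yes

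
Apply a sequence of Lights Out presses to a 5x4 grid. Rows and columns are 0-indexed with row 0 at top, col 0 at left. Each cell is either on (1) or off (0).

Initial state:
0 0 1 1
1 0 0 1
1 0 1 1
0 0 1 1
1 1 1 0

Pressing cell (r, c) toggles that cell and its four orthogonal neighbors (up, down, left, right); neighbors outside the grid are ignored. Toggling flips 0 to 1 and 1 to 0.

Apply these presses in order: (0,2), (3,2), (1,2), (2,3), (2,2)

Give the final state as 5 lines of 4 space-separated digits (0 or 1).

After press 1 at (0,2):
0 1 0 0
1 0 1 1
1 0 1 1
0 0 1 1
1 1 1 0

After press 2 at (3,2):
0 1 0 0
1 0 1 1
1 0 0 1
0 1 0 0
1 1 0 0

After press 3 at (1,2):
0 1 1 0
1 1 0 0
1 0 1 1
0 1 0 0
1 1 0 0

After press 4 at (2,3):
0 1 1 0
1 1 0 1
1 0 0 0
0 1 0 1
1 1 0 0

After press 5 at (2,2):
0 1 1 0
1 1 1 1
1 1 1 1
0 1 1 1
1 1 0 0

Answer: 0 1 1 0
1 1 1 1
1 1 1 1
0 1 1 1
1 1 0 0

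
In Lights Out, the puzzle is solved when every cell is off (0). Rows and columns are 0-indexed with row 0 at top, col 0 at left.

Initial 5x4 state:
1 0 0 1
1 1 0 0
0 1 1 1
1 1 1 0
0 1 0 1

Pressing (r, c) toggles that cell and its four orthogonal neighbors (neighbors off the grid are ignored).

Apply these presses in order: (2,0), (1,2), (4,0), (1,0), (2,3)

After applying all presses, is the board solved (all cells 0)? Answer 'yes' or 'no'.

After press 1 at (2,0):
1 0 0 1
0 1 0 0
1 0 1 1
0 1 1 0
0 1 0 1

After press 2 at (1,2):
1 0 1 1
0 0 1 1
1 0 0 1
0 1 1 0
0 1 0 1

After press 3 at (4,0):
1 0 1 1
0 0 1 1
1 0 0 1
1 1 1 0
1 0 0 1

After press 4 at (1,0):
0 0 1 1
1 1 1 1
0 0 0 1
1 1 1 0
1 0 0 1

After press 5 at (2,3):
0 0 1 1
1 1 1 0
0 0 1 0
1 1 1 1
1 0 0 1

Lights still on: 12

Answer: no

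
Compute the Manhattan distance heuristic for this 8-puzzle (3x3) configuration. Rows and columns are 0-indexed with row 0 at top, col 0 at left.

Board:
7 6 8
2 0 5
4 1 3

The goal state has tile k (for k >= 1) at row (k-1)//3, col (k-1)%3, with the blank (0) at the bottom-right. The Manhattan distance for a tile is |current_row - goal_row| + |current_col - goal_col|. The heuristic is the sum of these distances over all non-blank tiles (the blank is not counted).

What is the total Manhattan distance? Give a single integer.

Answer: 16

Derivation:
Tile 7: at (0,0), goal (2,0), distance |0-2|+|0-0| = 2
Tile 6: at (0,1), goal (1,2), distance |0-1|+|1-2| = 2
Tile 8: at (0,2), goal (2,1), distance |0-2|+|2-1| = 3
Tile 2: at (1,0), goal (0,1), distance |1-0|+|0-1| = 2
Tile 5: at (1,2), goal (1,1), distance |1-1|+|2-1| = 1
Tile 4: at (2,0), goal (1,0), distance |2-1|+|0-0| = 1
Tile 1: at (2,1), goal (0,0), distance |2-0|+|1-0| = 3
Tile 3: at (2,2), goal (0,2), distance |2-0|+|2-2| = 2
Sum: 2 + 2 + 3 + 2 + 1 + 1 + 3 + 2 = 16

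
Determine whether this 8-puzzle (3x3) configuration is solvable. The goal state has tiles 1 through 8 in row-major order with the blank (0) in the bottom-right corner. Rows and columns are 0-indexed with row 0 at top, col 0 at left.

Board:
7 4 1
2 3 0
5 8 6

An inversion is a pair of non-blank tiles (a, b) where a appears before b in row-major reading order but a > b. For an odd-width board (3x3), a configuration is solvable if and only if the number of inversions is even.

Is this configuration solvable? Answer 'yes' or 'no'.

Inversions (pairs i<j in row-major order where tile[i] > tile[j] > 0): 10
10 is even, so the puzzle is solvable.

Answer: yes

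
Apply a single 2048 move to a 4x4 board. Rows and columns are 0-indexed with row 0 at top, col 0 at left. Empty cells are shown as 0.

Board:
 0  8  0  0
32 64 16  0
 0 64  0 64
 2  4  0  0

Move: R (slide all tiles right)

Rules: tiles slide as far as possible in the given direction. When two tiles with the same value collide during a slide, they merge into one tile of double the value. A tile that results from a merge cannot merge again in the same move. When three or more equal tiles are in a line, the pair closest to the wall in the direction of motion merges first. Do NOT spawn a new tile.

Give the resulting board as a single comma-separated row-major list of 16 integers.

Answer: 0, 0, 0, 8, 0, 32, 64, 16, 0, 0, 0, 128, 0, 0, 2, 4

Derivation:
Slide right:
row 0: [0, 8, 0, 0] -> [0, 0, 0, 8]
row 1: [32, 64, 16, 0] -> [0, 32, 64, 16]
row 2: [0, 64, 0, 64] -> [0, 0, 0, 128]
row 3: [2, 4, 0, 0] -> [0, 0, 2, 4]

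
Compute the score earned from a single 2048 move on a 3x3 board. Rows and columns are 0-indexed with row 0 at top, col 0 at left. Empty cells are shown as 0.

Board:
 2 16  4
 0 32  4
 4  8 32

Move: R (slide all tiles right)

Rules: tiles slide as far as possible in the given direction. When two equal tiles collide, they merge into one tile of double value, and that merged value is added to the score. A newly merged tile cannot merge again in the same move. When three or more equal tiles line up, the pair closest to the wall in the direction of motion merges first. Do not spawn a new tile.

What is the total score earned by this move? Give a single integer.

Answer: 0

Derivation:
Slide right:
row 0: [2, 16, 4] -> [2, 16, 4]  score +0 (running 0)
row 1: [0, 32, 4] -> [0, 32, 4]  score +0 (running 0)
row 2: [4, 8, 32] -> [4, 8, 32]  score +0 (running 0)
Board after move:
 2 16  4
 0 32  4
 4  8 32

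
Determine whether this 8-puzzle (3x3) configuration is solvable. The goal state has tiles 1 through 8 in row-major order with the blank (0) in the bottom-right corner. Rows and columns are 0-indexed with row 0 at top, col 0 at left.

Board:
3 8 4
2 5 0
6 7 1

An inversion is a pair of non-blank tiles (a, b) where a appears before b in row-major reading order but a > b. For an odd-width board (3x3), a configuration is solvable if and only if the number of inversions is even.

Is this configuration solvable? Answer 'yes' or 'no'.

Inversions (pairs i<j in row-major order where tile[i] > tile[j] > 0): 14
14 is even, so the puzzle is solvable.

Answer: yes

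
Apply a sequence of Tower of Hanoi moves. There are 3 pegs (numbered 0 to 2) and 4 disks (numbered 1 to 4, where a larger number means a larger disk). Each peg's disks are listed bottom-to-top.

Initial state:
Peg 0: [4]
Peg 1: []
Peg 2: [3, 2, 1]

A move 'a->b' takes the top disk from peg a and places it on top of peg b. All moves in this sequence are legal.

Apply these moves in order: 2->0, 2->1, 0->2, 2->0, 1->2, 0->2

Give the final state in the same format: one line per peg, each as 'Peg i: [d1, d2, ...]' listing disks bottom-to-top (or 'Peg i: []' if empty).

Answer: Peg 0: [4]
Peg 1: []
Peg 2: [3, 2, 1]

Derivation:
After move 1 (2->0):
Peg 0: [4, 1]
Peg 1: []
Peg 2: [3, 2]

After move 2 (2->1):
Peg 0: [4, 1]
Peg 1: [2]
Peg 2: [3]

After move 3 (0->2):
Peg 0: [4]
Peg 1: [2]
Peg 2: [3, 1]

After move 4 (2->0):
Peg 0: [4, 1]
Peg 1: [2]
Peg 2: [3]

After move 5 (1->2):
Peg 0: [4, 1]
Peg 1: []
Peg 2: [3, 2]

After move 6 (0->2):
Peg 0: [4]
Peg 1: []
Peg 2: [3, 2, 1]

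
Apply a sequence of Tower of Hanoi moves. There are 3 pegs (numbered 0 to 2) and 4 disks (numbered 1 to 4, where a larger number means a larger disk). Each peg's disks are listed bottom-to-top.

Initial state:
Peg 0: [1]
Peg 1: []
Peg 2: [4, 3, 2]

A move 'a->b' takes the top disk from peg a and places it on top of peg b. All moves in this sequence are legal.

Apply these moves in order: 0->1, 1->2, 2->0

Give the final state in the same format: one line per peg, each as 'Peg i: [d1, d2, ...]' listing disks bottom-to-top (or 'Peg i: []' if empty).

Answer: Peg 0: [1]
Peg 1: []
Peg 2: [4, 3, 2]

Derivation:
After move 1 (0->1):
Peg 0: []
Peg 1: [1]
Peg 2: [4, 3, 2]

After move 2 (1->2):
Peg 0: []
Peg 1: []
Peg 2: [4, 3, 2, 1]

After move 3 (2->0):
Peg 0: [1]
Peg 1: []
Peg 2: [4, 3, 2]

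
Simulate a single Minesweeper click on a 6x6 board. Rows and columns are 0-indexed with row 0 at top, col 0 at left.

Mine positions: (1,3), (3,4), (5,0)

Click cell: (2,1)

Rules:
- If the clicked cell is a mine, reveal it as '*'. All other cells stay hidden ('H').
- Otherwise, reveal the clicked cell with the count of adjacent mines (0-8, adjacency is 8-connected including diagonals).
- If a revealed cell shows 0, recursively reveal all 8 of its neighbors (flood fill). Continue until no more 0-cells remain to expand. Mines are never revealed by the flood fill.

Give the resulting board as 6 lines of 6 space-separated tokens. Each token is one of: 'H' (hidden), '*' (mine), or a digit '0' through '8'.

0 0 1 H H H
0 0 1 H H H
0 0 1 2 H H
0 0 0 1 H H
1 1 0 1 1 1
H 1 0 0 0 0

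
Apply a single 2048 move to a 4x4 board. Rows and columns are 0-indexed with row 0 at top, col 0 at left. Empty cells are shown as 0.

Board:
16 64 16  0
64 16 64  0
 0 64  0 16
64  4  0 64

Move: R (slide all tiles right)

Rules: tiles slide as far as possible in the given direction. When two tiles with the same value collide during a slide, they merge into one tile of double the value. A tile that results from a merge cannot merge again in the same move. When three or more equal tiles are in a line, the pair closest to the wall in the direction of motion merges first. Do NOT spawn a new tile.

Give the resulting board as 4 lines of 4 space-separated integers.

Slide right:
row 0: [16, 64, 16, 0] -> [0, 16, 64, 16]
row 1: [64, 16, 64, 0] -> [0, 64, 16, 64]
row 2: [0, 64, 0, 16] -> [0, 0, 64, 16]
row 3: [64, 4, 0, 64] -> [0, 64, 4, 64]

Answer:  0 16 64 16
 0 64 16 64
 0  0 64 16
 0 64  4 64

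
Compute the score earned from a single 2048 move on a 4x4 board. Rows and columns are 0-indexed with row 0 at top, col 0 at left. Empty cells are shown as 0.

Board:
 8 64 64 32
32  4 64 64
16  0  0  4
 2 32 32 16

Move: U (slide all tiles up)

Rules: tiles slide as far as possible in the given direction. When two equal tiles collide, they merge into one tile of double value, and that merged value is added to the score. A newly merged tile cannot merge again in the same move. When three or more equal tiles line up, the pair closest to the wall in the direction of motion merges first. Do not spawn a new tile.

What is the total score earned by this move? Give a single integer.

Slide up:
col 0: [8, 32, 16, 2] -> [8, 32, 16, 2]  score +0 (running 0)
col 1: [64, 4, 0, 32] -> [64, 4, 32, 0]  score +0 (running 0)
col 2: [64, 64, 0, 32] -> [128, 32, 0, 0]  score +128 (running 128)
col 3: [32, 64, 4, 16] -> [32, 64, 4, 16]  score +0 (running 128)
Board after move:
  8  64 128  32
 32   4  32  64
 16  32   0   4
  2   0   0  16

Answer: 128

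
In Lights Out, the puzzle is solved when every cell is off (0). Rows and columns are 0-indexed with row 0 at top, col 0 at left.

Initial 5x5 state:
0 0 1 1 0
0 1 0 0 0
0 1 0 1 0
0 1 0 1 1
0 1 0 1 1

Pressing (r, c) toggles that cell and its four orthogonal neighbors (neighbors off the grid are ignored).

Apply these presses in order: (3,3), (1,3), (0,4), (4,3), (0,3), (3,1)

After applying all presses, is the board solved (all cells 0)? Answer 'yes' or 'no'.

After press 1 at (3,3):
0 0 1 1 0
0 1 0 0 0
0 1 0 0 0
0 1 1 0 0
0 1 0 0 1

After press 2 at (1,3):
0 0 1 0 0
0 1 1 1 1
0 1 0 1 0
0 1 1 0 0
0 1 0 0 1

After press 3 at (0,4):
0 0 1 1 1
0 1 1 1 0
0 1 0 1 0
0 1 1 0 0
0 1 0 0 1

After press 4 at (4,3):
0 0 1 1 1
0 1 1 1 0
0 1 0 1 0
0 1 1 1 0
0 1 1 1 0

After press 5 at (0,3):
0 0 0 0 0
0 1 1 0 0
0 1 0 1 0
0 1 1 1 0
0 1 1 1 0

After press 6 at (3,1):
0 0 0 0 0
0 1 1 0 0
0 0 0 1 0
1 0 0 1 0
0 0 1 1 0

Lights still on: 7

Answer: no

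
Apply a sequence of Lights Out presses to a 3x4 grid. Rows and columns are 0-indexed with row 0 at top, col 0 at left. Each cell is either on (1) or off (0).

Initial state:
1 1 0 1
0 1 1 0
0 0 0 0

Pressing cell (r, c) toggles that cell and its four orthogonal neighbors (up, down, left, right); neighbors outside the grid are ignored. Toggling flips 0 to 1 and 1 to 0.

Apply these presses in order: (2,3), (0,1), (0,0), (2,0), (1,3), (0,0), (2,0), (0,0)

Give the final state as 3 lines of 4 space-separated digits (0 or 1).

Answer: 1 1 1 0
1 0 0 0
0 0 1 0

Derivation:
After press 1 at (2,3):
1 1 0 1
0 1 1 1
0 0 1 1

After press 2 at (0,1):
0 0 1 1
0 0 1 1
0 0 1 1

After press 3 at (0,0):
1 1 1 1
1 0 1 1
0 0 1 1

After press 4 at (2,0):
1 1 1 1
0 0 1 1
1 1 1 1

After press 5 at (1,3):
1 1 1 0
0 0 0 0
1 1 1 0

After press 6 at (0,0):
0 0 1 0
1 0 0 0
1 1 1 0

After press 7 at (2,0):
0 0 1 0
0 0 0 0
0 0 1 0

After press 8 at (0,0):
1 1 1 0
1 0 0 0
0 0 1 0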